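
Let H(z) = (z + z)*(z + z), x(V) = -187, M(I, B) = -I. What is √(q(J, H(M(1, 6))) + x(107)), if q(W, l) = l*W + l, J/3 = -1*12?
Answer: I*√327 ≈ 18.083*I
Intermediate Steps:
J = -36 (J = 3*(-1*12) = 3*(-12) = -36)
H(z) = 4*z² (H(z) = (2*z)*(2*z) = 4*z²)
q(W, l) = l + W*l (q(W, l) = W*l + l = l + W*l)
√(q(J, H(M(1, 6))) + x(107)) = √((4*(-1*1)²)*(1 - 36) - 187) = √((4*(-1)²)*(-35) - 187) = √((4*1)*(-35) - 187) = √(4*(-35) - 187) = √(-140 - 187) = √(-327) = I*√327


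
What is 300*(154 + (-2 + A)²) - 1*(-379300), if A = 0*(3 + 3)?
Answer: 426700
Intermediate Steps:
A = 0 (A = 0*6 = 0)
300*(154 + (-2 + A)²) - 1*(-379300) = 300*(154 + (-2 + 0)²) - 1*(-379300) = 300*(154 + (-2)²) + 379300 = 300*(154 + 4) + 379300 = 300*158 + 379300 = 47400 + 379300 = 426700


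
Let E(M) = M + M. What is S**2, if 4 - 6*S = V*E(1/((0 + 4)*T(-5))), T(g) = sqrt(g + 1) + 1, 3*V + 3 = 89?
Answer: -2369/2700 + 731*I/2025 ≈ -0.87741 + 0.36099*I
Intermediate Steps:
V = 86/3 (V = -1 + (1/3)*89 = -1 + 89/3 = 86/3 ≈ 28.667)
T(g) = 1 + sqrt(1 + g) (T(g) = sqrt(1 + g) + 1 = 1 + sqrt(1 + g))
E(M) = 2*M
S = 2/3 - 43*(1 - 2*I)/90 (S = 2/3 - 43*2*(1/((0 + 4)*(1 + sqrt(1 - 5))))/9 = 2/3 - 43*2*(1/(4*(1 + sqrt(-4))))/9 = 2/3 - 43*2*(1/(4*(1 + 2*I)))/9 = 2/3 - 43*2*(((1 - 2*I)/5)/4)/9 = 2/3 - 43*2*((1 - 2*I)/20)/9 = 2/3 - 43*(1 - 2*I)/10/9 = 2/3 - 43*(1 - 2*I)/90 ≈ 0.18889 + 0.95556*I)
S**2 = (17/90 + 43*I/45)**2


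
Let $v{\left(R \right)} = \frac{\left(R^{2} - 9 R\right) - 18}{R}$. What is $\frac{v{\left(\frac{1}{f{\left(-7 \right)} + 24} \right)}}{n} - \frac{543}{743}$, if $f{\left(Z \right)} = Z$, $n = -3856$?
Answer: $- \frac{15808357}{24352568} \approx -0.64915$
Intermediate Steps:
$v{\left(R \right)} = \frac{-18 + R^{2} - 9 R}{R}$
$\frac{v{\left(\frac{1}{f{\left(-7 \right)} + 24} \right)}}{n} - \frac{543}{743} = \frac{-9 + \frac{1}{-7 + 24} - \frac{18}{\frac{1}{-7 + 24}}}{-3856} - \frac{543}{743} = \left(-9 + \frac{1}{17} - \frac{18}{\frac{1}{17}}\right) \left(- \frac{1}{3856}\right) - \frac{543}{743} = \left(-9 + \frac{1}{17} - 18 \frac{1}{\frac{1}{17}}\right) \left(- \frac{1}{3856}\right) - \frac{543}{743} = \left(-9 + \frac{1}{17} - 306\right) \left(- \frac{1}{3856}\right) - \frac{543}{743} = \left(- \frac{5354}{17}\right) \left(- \frac{1}{3856}\right) - \frac{543}{743} = \frac{2677}{32776} - \frac{543}{743} = - \frac{15808357}{24352568}$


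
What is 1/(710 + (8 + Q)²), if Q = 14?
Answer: 1/1194 ≈ 0.00083752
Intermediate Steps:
1/(710 + (8 + Q)²) = 1/(710 + (8 + 14)²) = 1/(710 + 22²) = 1/(710 + 484) = 1/1194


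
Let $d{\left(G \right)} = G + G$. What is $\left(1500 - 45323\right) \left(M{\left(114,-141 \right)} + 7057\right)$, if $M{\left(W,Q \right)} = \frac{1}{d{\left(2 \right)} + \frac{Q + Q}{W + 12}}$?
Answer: $- \frac{11443499990}{37} \approx -3.0928 \cdot 10^{8}$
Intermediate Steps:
$d{\left(G \right)} = 2 G$
$M{\left(W,Q \right)} = \frac{1}{4 + \frac{2 Q}{12 + W}}$ ($M{\left(W,Q \right)} = \frac{1}{2 \cdot 2 + \frac{Q + Q}{W + 12}} = \frac{1}{4 + \frac{2 Q}{12 + W}}$)
$\left(1500 - 45323\right) \left(M{\left(114,-141 \right)} + 7057\right) = \left(1500 - 45323\right) \left(\frac{12 + 114}{2 \left(24 - 141 + 2 \cdot 114\right)} + 7057\right) = - 43823 \left(\frac{1}{2} \frac{1}{24 - 141 + 228} \cdot 126 + 7057\right) = - 43823 \left(\frac{1}{2} \cdot \frac{1}{111} \cdot 126 + 7057\right) = - 43823 \left(\frac{21}{37} + 7057\right) = \left(-43823\right) \frac{261130}{37} = - \frac{11443499990}{37}$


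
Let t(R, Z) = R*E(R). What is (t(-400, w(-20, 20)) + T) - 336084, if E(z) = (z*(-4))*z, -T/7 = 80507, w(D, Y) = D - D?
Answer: 255100367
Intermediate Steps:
w(D, Y) = 0
T = -563549 (T = -7*80507 = -563549)
E(z) = -4*z² (E(z) = (-4*z)*z = -4*z²)
t(R, Z) = -4*R³ (t(R, Z) = R*(-4*R²) = -4*R³)
(t(-400, w(-20, 20)) + T) - 336084 = (-4*(-400)³ - 563549) - 336084 = (-4*(-64000000) - 563549) - 336084 = (256000000 - 563549) - 336084 = 255436451 - 336084 = 255100367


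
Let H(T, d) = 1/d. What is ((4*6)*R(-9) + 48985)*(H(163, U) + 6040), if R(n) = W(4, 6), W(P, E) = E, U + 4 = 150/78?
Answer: 8011318643/27 ≈ 2.9672e+8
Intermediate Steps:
U = -27/13 (U = -4 + 150/78 = -4 + 150*(1/78) = -4 + 25/13 = -27/13 ≈ -2.0769)
R(n) = 6
((4*6)*R(-9) + 48985)*(H(163, U) + 6040) = ((4*6)*6 + 48985)*(1/(-27/13) + 6040) = (24*6 + 48985)*(-13/27 + 6040) = (144 + 48985)*(163067/27) = 49129*(163067/27) = 8011318643/27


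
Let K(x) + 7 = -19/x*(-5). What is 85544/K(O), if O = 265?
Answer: -566729/44 ≈ -12880.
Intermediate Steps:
K(x) = -7 + 95/x (K(x) = -7 - 19/x*(-5) = -7 + 95/x)
85544/K(O) = 85544/(-7 + 95/265) = 85544/(-7 + 95*(1/265)) = 85544/(-7 + 19/53) = 85544/(-352/53) = 85544*(-53/352) = -566729/44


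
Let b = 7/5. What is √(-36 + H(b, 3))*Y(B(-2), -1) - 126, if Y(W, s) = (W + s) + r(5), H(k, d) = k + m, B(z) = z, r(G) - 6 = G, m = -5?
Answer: -126 + 24*I*√110/5 ≈ -126.0 + 50.343*I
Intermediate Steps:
b = 7/5 (b = 7*(⅕) = 7/5 ≈ 1.4000)
r(G) = 6 + G
H(k, d) = -5 + k (H(k, d) = k - 5 = -5 + k)
Y(W, s) = 11 + W + s (Y(W, s) = (W + s) + (6 + 5) = (W + s) + 11 = 11 + W + s)
√(-36 + H(b, 3))*Y(B(-2), -1) - 126 = √(-36 + (-5 + 7/5))*(11 - 2 - 1) - 126 = √(-36 - 18/5)*8 - 126 = √(-198/5)*8 - 126 = (3*I*√110/5)*8 - 126 = 24*I*√110/5 - 126 = -126 + 24*I*√110/5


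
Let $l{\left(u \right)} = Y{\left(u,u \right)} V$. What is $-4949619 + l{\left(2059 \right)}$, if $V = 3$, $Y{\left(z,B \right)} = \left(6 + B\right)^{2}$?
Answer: $7843056$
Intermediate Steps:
$l{\left(u \right)} = 3 \left(6 + u\right)^{2}$ ($l{\left(u \right)} = \left(6 + u\right)^{2} \cdot 3 = 3 \left(6 + u\right)^{2}$)
$-4949619 + l{\left(2059 \right)} = -4949619 + 3 \left(6 + 2059\right)^{2} = -4949619 + 3 \cdot 2065^{2} = -4949619 + 3 \cdot 4264225 = -4949619 + 12792675 = 7843056$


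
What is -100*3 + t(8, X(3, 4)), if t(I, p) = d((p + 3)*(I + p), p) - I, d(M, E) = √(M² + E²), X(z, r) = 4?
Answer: -308 + 4*√442 ≈ -223.90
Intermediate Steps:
d(M, E) = √(E² + M²)
t(I, p) = √(p² + (3 + p)²*(I + p)²) - I (t(I, p) = √(p² + ((p + 3)*(I + p))²) - I = √(p² + ((3 + p)*(I + p))²) - I = √(p² + (3 + p)²*(I + p)²) - I)
-100*3 + t(8, X(3, 4)) = -100*3 + (√(4² + (4² + 3*8 + 3*4 + 8*4)²) - 1*8) = -10*30 + (√(16 + (16 + 24 + 12 + 32)²) - 8) = -300 + (√(16 + 84²) - 8) = -300 + (√(16 + 7056) - 8) = -300 + (√7072 - 8) = -300 + (4*√442 - 8) = -300 + (-8 + 4*√442) = -308 + 4*√442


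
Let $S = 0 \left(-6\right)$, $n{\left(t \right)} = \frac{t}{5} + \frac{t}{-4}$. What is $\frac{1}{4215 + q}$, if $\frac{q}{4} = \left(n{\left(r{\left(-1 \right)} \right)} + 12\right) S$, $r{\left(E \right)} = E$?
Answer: $\frac{1}{4215} \approx 0.00023725$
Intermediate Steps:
$n{\left(t \right)} = - \frac{t}{20}$ ($n{\left(t \right)} = t \frac{1}{5} + t \left(- \frac{1}{4}\right) = \frac{t}{5} - \frac{t}{4} = - \frac{t}{20}$)
$S = 0$
$q = 0$ ($q = 4 \left(\left(- \frac{1}{20}\right) \left(-1\right) + 12\right) 0 = 4 \left(\frac{1}{20} + 12\right) 0 = 4 \cdot \frac{241}{20} \cdot 0 = 4 \cdot 0 = 0$)
$\frac{1}{4215 + q} = \frac{1}{4215 + 0} = \frac{1}{4215}$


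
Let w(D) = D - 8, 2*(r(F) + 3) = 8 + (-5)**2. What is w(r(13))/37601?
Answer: 11/75202 ≈ 0.00014627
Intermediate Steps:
r(F) = 27/2 (r(F) = -3 + (8 + (-5)**2)/2 = -3 + (8 + 25)/2 = -3 + (1/2)*33 = -3 + 33/2 = 27/2)
w(D) = -8 + D
w(r(13))/37601 = (-8 + 27/2)/37601 = (11/2)*(1/37601) = 11/75202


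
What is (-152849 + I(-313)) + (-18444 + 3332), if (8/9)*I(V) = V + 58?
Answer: -1345983/8 ≈ -1.6825e+5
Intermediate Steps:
I(V) = 261/4 + 9*V/8 (I(V) = 9*(V + 58)/8 = 9*(58 + V)/8 = 261/4 + 9*V/8)
(-152849 + I(-313)) + (-18444 + 3332) = (-152849 + (261/4 + (9/8)*(-313))) + (-18444 + 3332) = (-152849 + (261/4 - 2817/8)) - 15112 = (-152849 - 2295/8) - 15112 = -1225087/8 - 15112 = -1345983/8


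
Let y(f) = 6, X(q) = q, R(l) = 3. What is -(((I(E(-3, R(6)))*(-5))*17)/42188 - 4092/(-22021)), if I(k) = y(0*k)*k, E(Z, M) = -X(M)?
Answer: -103162713/464510974 ≈ -0.22209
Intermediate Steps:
E(Z, M) = -M
I(k) = 6*k
-(((I(E(-3, R(6)))*(-5))*17)/42188 - 4092/(-22021)) = -((((6*(-1*3))*(-5))*17)/42188 - 4092/(-22021)) = -((((6*(-3))*(-5))*17)*(1/42188) - 4092*(-1/22021)) = -((-18*(-5)*17)*(1/42188) + 4092/22021) = -((90*17)*(1/42188) + 4092/22021) = -(1530*(1/42188) + 4092/22021) = -(765/21094 + 4092/22021) = -1*103162713/464510974 = -103162713/464510974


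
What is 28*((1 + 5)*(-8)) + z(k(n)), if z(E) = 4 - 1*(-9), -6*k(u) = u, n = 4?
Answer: -1331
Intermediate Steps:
k(u) = -u/6
z(E) = 13 (z(E) = 4 + 9 = 13)
28*((1 + 5)*(-8)) + z(k(n)) = 28*((1 + 5)*(-8)) + 13 = 28*(6*(-8)) + 13 = 28*(-48) + 13 = -1344 + 13 = -1331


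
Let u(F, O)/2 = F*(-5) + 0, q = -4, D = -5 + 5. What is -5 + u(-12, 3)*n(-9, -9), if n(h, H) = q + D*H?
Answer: -485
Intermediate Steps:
D = 0
u(F, O) = -10*F (u(F, O) = 2*(F*(-5) + 0) = 2*(-5*F + 0) = 2*(-5*F) = -10*F)
n(h, H) = -4 (n(h, H) = -4 + 0*H = -4 + 0 = -4)
-5 + u(-12, 3)*n(-9, -9) = -5 - 10*(-12)*(-4) = -5 + 120*(-4) = -5 - 480 = -485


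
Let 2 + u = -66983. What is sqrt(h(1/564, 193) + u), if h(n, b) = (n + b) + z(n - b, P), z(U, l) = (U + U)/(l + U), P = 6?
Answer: I*sqrt(59080262564620800147)/29741694 ≈ 258.44*I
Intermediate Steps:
u = -66985 (u = -2 - 66983 = -66985)
z(U, l) = 2*U/(U + l) (z(U, l) = (2*U)/(U + l) = 2*U/(U + l))
h(n, b) = b + n + 2*(n - b)/(6 + n - b) (h(n, b) = (n + b) + 2*(n - b)/((n - b) + 6) = (b + n) + 2*(n - b)/(6 + n - b) = b + n + 2*(n - b)/(6 + n - b))
sqrt(h(1/564, 193) + u) = sqrt((193**2 - (1/564)**2 - 8/564 - 4*193)/(-6 + 193 - 1/564) - 66985) = sqrt((37249 - (1/564)**2 - 8*1/564 - 772)/(-6 + 193 - 1*1/564) - 66985) = sqrt((37249 - 1*1/318096 - 2/141 - 772)/(-6 + 193 - 1/564) - 66985) = sqrt((37249 - 1/318096 - 2/141 - 772)/(105467/564) - 66985) = sqrt((564/105467)*(11603183279/318096) - 66985) = sqrt(11603183279/59483388 - 66985) = sqrt(-3972891561901/59483388) = I*sqrt(59080262564620800147)/29741694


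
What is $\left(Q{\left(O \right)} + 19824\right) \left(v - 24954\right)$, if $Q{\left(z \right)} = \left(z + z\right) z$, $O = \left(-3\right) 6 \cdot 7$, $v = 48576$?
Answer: $1218328272$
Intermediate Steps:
$O = -126$ ($O = \left(-18\right) 7 = -126$)
$Q{\left(z \right)} = 2 z^{2}$ ($Q{\left(z \right)} = 2 z z = 2 z^{2}$)
$\left(Q{\left(O \right)} + 19824\right) \left(v - 24954\right) = \left(2 \left(-126\right)^{2} + 19824\right) \left(48576 - 24954\right) = \left(2 \cdot 15876 + 19824\right) 23622 = \left(31752 + 19824\right) 23622 = 51576 \cdot 23622 = 1218328272$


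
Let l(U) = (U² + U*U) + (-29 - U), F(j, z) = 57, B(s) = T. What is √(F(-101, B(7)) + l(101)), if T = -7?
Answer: √20329 ≈ 142.58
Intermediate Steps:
B(s) = -7
l(U) = -29 - U + 2*U² (l(U) = (U² + U²) + (-29 - U) = 2*U² + (-29 - U) = -29 - U + 2*U²)
√(F(-101, B(7)) + l(101)) = √(57 + (-29 - 1*101 + 2*101²)) = √(57 + (-29 - 101 + 2*10201)) = √(57 + (-29 - 101 + 20402)) = √(57 + 20272) = √20329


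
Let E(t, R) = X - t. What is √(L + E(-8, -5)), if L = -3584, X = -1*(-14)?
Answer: I*√3562 ≈ 59.682*I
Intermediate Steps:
X = 14
E(t, R) = 14 - t
√(L + E(-8, -5)) = √(-3584 + (14 - 1*(-8))) = √(-3584 + (14 + 8)) = √(-3584 + 22) = √(-3562) = I*√3562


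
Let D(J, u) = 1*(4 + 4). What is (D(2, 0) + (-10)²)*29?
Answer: 3132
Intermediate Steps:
D(J, u) = 8 (D(J, u) = 1*8 = 8)
(D(2, 0) + (-10)²)*29 = (8 + (-10)²)*29 = (8 + 100)*29 = 108*29 = 3132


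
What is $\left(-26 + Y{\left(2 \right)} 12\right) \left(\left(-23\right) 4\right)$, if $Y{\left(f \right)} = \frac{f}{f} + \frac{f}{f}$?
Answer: $184$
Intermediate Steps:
$Y{\left(f \right)} = 2$ ($Y{\left(f \right)} = 1 + 1 = 2$)
$\left(-26 + Y{\left(2 \right)} 12\right) \left(\left(-23\right) 4\right) = \left(-26 + 2 \cdot 12\right) \left(\left(-23\right) 4\right) = \left(-26 + 24\right) \left(-92\right) = \left(-2\right) \left(-92\right) = 184$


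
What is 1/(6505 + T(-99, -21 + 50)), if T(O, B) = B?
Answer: 1/6534 ≈ 0.00015305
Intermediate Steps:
1/(6505 + T(-99, -21 + 50)) = 1/(6505 + (-21 + 50)) = 1/(6505 + 29) = 1/6534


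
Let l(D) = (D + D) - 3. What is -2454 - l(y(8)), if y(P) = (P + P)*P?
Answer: -2707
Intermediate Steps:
y(P) = 2*P**2 (y(P) = (2*P)*P = 2*P**2)
l(D) = -3 + 2*D (l(D) = 2*D - 3 = -3 + 2*D)
-2454 - l(y(8)) = -2454 - (-3 + 2*(2*8**2)) = -2454 - (-3 + 2*(2*64)) = -2454 - (-3 + 2*128) = -2454 - (-3 + 256) = -2454 - 1*253 = -2454 - 253 = -2707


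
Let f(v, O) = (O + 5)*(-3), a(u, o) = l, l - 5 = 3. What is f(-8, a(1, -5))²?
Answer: 1521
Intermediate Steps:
l = 8 (l = 5 + 3 = 8)
a(u, o) = 8
f(v, O) = -15 - 3*O (f(v, O) = (5 + O)*(-3) = -15 - 3*O)
f(-8, a(1, -5))² = (-15 - 3*8)² = (-15 - 24)² = (-39)² = 1521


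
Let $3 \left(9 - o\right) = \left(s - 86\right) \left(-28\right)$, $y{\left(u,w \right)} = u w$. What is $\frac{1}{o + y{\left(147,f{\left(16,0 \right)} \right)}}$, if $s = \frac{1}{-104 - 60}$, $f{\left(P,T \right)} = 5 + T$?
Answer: $- \frac{123}{7223} \approx -0.017029$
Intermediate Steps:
$s = - \frac{1}{164}$ ($s = \frac{1}{-164} = - \frac{1}{164} \approx -0.0060976$)
$o = - \frac{97628}{123}$ ($o = 9 - \frac{\left(- \frac{1}{164} - 86\right) \left(-28\right)}{3} = 9 - \frac{\left(- \frac{14105}{164}\right) \left(-28\right)}{3} = 9 - \frac{98735}{123} = - \frac{97628}{123} \approx -793.72$)
$\frac{1}{o + y{\left(147,f{\left(16,0 \right)} \right)}} = \frac{1}{- \frac{97628}{123} + 147 \left(5 + 0\right)} = \frac{1}{- \frac{97628}{123} + 147 \cdot 5} = \frac{1}{- \frac{97628}{123} + 735} = \frac{1}{- \frac{7223}{123}} = - \frac{123}{7223}$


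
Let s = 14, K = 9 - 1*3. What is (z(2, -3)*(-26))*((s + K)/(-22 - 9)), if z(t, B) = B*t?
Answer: -3120/31 ≈ -100.65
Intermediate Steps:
K = 6 (K = 9 - 3 = 6)
(z(2, -3)*(-26))*((s + K)/(-22 - 9)) = (-3*2*(-26))*((14 + 6)/(-22 - 9)) = (-6*(-26))*(20/(-31)) = 156*(20*(-1/31)) = 156*(-20/31) = -3120/31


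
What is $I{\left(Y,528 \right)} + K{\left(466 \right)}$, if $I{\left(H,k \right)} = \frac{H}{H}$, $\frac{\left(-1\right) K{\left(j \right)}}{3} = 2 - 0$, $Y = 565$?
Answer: $-5$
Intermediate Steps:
$K{\left(j \right)} = -6$ ($K{\left(j \right)} = - 3 \left(2 - 0\right) = - 3 \left(2 + 0\right) = \left(-3\right) 2 = -6$)
$I{\left(H,k \right)} = 1$
$I{\left(Y,528 \right)} + K{\left(466 \right)} = 1 - 6 = -5$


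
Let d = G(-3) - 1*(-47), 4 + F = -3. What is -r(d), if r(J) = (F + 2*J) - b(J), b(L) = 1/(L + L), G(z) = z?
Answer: -7127/88 ≈ -80.989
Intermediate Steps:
F = -7 (F = -4 - 3 = -7)
d = 44 (d = -3 - 1*(-47) = -3 + 47 = 44)
b(L) = 1/(2*L)
r(J) = -7 + 2*J - 1/(2*J) (r(J) = (-7 + 2*J) - 1/(2*J) = -7 + 2*J - 1/(2*J))
-r(d) = -(-7 + 2*44 - ½/44) = -(-7 + 88 - ½*1/44) = -(-7 + 88 - 1/88) = -1*7127/88 = -7127/88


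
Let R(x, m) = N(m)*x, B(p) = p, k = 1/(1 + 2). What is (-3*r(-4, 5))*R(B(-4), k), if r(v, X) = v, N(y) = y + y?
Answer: -32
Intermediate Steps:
N(y) = 2*y
k = ⅓ (k = 1/3 = ⅓ ≈ 0.33333)
R(x, m) = 2*m*x (R(x, m) = (2*m)*x = 2*m*x)
(-3*r(-4, 5))*R(B(-4), k) = (-3*(-4))*(2*(⅓)*(-4)) = 12*(-8/3) = -32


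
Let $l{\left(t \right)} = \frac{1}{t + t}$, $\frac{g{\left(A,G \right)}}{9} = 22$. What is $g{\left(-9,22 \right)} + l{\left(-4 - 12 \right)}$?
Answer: $\frac{6335}{32} \approx 197.97$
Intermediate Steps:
$g{\left(A,G \right)} = 198$ ($g{\left(A,G \right)} = 9 \cdot 22 = 198$)
$l{\left(t \right)} = \frac{1}{2 t}$
$g{\left(-9,22 \right)} + l{\left(-4 - 12 \right)} = 198 + \frac{1}{2 \left(-4 - 12\right)} = 198 + \frac{1}{2 \left(-16\right)} = 198 + \frac{1}{2} \left(- \frac{1}{16}\right) = 198 - \frac{1}{32} = \frac{6335}{32}$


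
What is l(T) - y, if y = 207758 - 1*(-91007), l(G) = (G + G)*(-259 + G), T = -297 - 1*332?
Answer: 818339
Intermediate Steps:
T = -629 (T = -297 - 332 = -629)
l(G) = 2*G*(-259 + G) (l(G) = (2*G)*(-259 + G) = 2*G*(-259 + G))
y = 298765 (y = 207758 + 91007 = 298765)
l(T) - y = 2*(-629)*(-259 - 629) - 1*298765 = 2*(-629)*(-888) - 298765 = 1117104 - 298765 = 818339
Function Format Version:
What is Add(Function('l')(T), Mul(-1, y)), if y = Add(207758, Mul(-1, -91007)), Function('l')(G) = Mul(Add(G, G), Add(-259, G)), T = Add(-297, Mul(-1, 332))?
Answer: 818339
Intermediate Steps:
T = -629 (T = Add(-297, -332) = -629)
Function('l')(G) = Mul(2, G, Add(-259, G)) (Function('l')(G) = Mul(Mul(2, G), Add(-259, G)) = Mul(2, G, Add(-259, G)))
y = 298765 (y = Add(207758, 91007) = 298765)
Add(Function('l')(T), Mul(-1, y)) = Add(Mul(2, -629, Add(-259, -629)), Mul(-1, 298765)) = Add(Mul(2, -629, -888), -298765) = Add(1117104, -298765) = 818339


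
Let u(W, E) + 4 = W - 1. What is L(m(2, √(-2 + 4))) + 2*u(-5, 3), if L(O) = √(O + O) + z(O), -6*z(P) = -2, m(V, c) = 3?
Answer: -59/3 + √6 ≈ -17.217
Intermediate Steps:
u(W, E) = -5 + W (u(W, E) = -4 + (W - 1) = -4 + (-1 + W) = -5 + W)
z(P) = ⅓ (z(P) = -⅙*(-2) = ⅓)
L(O) = ⅓ + √2*√O (L(O) = √(O + O) + ⅓ = √(2*O) + ⅓ = √2*√O + ⅓ = ⅓ + √2*√O)
L(m(2, √(-2 + 4))) + 2*u(-5, 3) = (⅓ + √2*√3) + 2*(-5 - 5) = (⅓ + √6) + 2*(-10) = (⅓ + √6) - 20 = -59/3 + √6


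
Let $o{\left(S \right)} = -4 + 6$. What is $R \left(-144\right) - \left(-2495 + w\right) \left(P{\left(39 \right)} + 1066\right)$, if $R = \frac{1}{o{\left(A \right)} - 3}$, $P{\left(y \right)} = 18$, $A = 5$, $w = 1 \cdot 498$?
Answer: $2164892$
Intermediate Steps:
$w = 498$
$o{\left(S \right)} = 2$
$R = -1$ ($R = \frac{1}{2 - 3} = \frac{1}{-1} = -1$)
$R \left(-144\right) - \left(-2495 + w\right) \left(P{\left(39 \right)} + 1066\right) = \left(-1\right) \left(-144\right) - \left(-2495 + 498\right) \left(18 + 1066\right) = 144 - \left(-1997\right) 1084 = 144 - -2164748 = 144 + 2164748 = 2164892$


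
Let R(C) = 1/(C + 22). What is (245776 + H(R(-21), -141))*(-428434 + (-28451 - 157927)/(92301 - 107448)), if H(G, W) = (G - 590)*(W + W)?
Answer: -890925118936360/5049 ≈ -1.7646e+11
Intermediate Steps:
R(C) = 1/(22 + C)
H(G, W) = 2*W*(-590 + G) (H(G, W) = (-590 + G)*(2*W) = 2*W*(-590 + G))
(245776 + H(R(-21), -141))*(-428434 + (-28451 - 157927)/(92301 - 107448)) = (245776 + 2*(-141)*(-590 + 1/(22 - 21)))*(-428434 + (-28451 - 157927)/(92301 - 107448)) = (245776 + 2*(-141)*(-590 + 1/1))*(-428434 - 186378/(-15147)) = (245776 + 2*(-141)*(-590 + 1))*(-428434 - 186378*(-1/15147)) = (245776 + 2*(-141)*(-589))*(-428434 + 62126/5049) = (245776 + 166098)*(-2163101140/5049) = 411874*(-2163101140/5049) = -890925118936360/5049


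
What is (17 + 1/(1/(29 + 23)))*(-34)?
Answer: -2346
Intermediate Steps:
(17 + 1/(1/(29 + 23)))*(-34) = (17 + 1/(1/52))*(-34) = (17 + 52)*(-34) = 69*(-34) = -2346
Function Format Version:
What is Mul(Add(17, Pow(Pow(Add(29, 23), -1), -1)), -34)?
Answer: -2346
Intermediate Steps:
Mul(Add(17, Pow(Pow(Add(29, 23), -1), -1)), -34) = Mul(Add(17, Pow(Pow(52, -1), -1)), -34) = Mul(Add(17, Pow(Rational(1, 52), -1)), -34) = Mul(Add(17, 52), -34) = Mul(69, -34) = -2346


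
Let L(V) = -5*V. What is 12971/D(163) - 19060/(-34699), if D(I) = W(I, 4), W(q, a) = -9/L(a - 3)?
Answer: 2250575185/312291 ≈ 7206.7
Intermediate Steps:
W(q, a) = -9/(15 - 5*a) (W(q, a) = -9*(-1/(5*(a - 3))) = -9*(-1/(5*(-3 + a))) = -9/(15 - 5*a))
D(I) = 9/5 (D(I) = 9/(5*(-3 + 4)) = (9/5)/1 = (9/5)*1 = 9/5)
12971/D(163) - 19060/(-34699) = 12971/(9/5) - 19060/(-34699) = 12971*(5/9) - 19060*(-1/34699) = 64855/9 + 19060/34699 = 2250575185/312291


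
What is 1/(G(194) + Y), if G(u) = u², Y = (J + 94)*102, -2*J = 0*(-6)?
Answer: 1/47224 ≈ 2.1176e-5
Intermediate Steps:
J = 0 (J = -0*(-6) = -½*0 = 0)
Y = 9588 (Y = (0 + 94)*102 = 94*102 = 9588)
1/(G(194) + Y) = 1/(194² + 9588) = 1/(37636 + 9588) = 1/47224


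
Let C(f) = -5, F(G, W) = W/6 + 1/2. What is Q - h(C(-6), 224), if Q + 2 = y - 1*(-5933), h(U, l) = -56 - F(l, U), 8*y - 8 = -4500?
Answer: 32551/6 ≈ 5425.2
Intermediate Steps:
y = -1123/2 (y = 1 + (⅛)*(-4500) = 1 - 1125/2 = -1123/2 ≈ -561.50)
F(G, W) = ½ + W/6 (F(G, W) = W*(⅙) + 1*(½) = W/6 + ½ = ½ + W/6)
h(U, l) = -113/2 - U/6 (h(U, l) = -56 - (½ + U/6) = -56 + (-½ - U/6) = -113/2 - U/6)
Q = 10739/2 (Q = -2 + (-1123/2 - 1*(-5933)) = -2 + (-1123/2 + 5933) = -2 + 10743/2 = 10739/2 ≈ 5369.5)
Q - h(C(-6), 224) = 10739/2 - (-113/2 - ⅙*(-5)) = 10739/2 - (-113/2 + ⅚) = 10739/2 - 1*(-167/3) = 10739/2 + 167/3 = 32551/6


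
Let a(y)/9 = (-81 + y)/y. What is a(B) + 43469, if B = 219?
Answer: 3173651/73 ≈ 43475.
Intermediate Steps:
a(y) = 9*(-81 + y)/y (a(y) = 9*((-81 + y)/y) = 9*(-81 + y)/y)
a(B) + 43469 = (9 - 729/219) + 43469 = (9 - 729*1/219) + 43469 = (9 - 243/73) + 43469 = 414/73 + 43469 = 3173651/73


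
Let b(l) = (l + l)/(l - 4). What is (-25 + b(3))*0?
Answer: 0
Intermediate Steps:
b(l) = 2*l/(-4 + l) (b(l) = (2*l)/(-4 + l) = 2*l/(-4 + l))
(-25 + b(3))*0 = (-25 + 2*3/(-4 + 3))*0 = (-25 + 2*3/(-1))*0 = (-25 + 2*3*(-1))*0 = (-25 - 6)*0 = -31*0 = 0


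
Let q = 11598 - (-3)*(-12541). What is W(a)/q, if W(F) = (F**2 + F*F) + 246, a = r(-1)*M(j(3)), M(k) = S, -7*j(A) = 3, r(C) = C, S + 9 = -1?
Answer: -446/26025 ≈ -0.017137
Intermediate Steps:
S = -10 (S = -9 - 1 = -10)
j(A) = -3/7 (j(A) = -1/7*3 = -3/7)
q = -26025 (q = 11598 - 1*37623 = 11598 - 37623 = -26025)
M(k) = -10
a = 10 (a = -1*(-10) = 10)
W(F) = 246 + 2*F**2 (W(F) = (F**2 + F**2) + 246 = 2*F**2 + 246 = 246 + 2*F**2)
W(a)/q = (246 + 2*10**2)/(-26025) = (246 + 2*100)*(-1/26025) = (246 + 200)*(-1/26025) = 446*(-1/26025) = -446/26025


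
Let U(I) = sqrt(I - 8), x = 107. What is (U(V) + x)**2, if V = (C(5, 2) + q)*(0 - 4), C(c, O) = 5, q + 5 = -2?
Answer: 11449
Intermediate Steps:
q = -7 (q = -5 - 2 = -7)
V = 8 (V = (5 - 7)*(0 - 4) = -2*(-4) = 8)
U(I) = sqrt(-8 + I)
(U(V) + x)**2 = (sqrt(-8 + 8) + 107)**2 = (sqrt(0) + 107)**2 = (0 + 107)**2 = 107**2 = 11449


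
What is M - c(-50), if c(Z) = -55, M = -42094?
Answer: -42039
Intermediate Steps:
M - c(-50) = -42094 - 1*(-55) = -42094 + 55 = -42039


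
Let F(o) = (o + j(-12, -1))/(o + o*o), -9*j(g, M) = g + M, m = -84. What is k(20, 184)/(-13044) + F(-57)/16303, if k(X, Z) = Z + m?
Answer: -975870425/127274814702 ≈ -0.0076674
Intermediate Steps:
j(g, M) = -M/9 - g/9 (j(g, M) = -(g + M)/9 = -(M + g)/9 = -M/9 - g/9)
k(X, Z) = -84 + Z (k(X, Z) = Z - 84 = -84 + Z)
F(o) = (13/9 + o)/(o + o**2) (F(o) = (o + (-1/9*(-1) - 1/9*(-12)))/(o + o*o) = (o + (1/9 + 4/3))/(o + o**2) = (o + 13/9)/(o + o**2) = (13/9 + o)/(o + o**2))
k(20, 184)/(-13044) + F(-57)/16303 = (-84 + 184)/(-13044) + ((13/9 - 57)/((-57)*(1 - 57)))/16303 = 100*(-1/13044) - 1/57*(-500/9)/(-56)*(1/16303) = -25/3261 - 1/57*(-1/56)*(-500/9)*(1/16303) = -25/3261 - 125/7182*1/16303 = -25/3261 - 125/117088146 = -975870425/127274814702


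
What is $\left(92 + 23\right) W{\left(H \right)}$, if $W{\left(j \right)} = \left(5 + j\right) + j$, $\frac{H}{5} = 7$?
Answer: $8625$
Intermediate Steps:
$H = 35$ ($H = 5 \cdot 7 = 35$)
$W{\left(j \right)} = 5 + 2 j$
$\left(92 + 23\right) W{\left(H \right)} = \left(92 + 23\right) \left(5 + 2 \cdot 35\right) = 115 \left(5 + 70\right) = 115 \cdot 75 = 8625$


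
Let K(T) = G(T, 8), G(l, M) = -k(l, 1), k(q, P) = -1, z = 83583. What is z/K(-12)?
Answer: 83583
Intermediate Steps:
G(l, M) = 1 (G(l, M) = -1*(-1) = 1)
K(T) = 1
z/K(-12) = 83583/1 = 83583*1 = 83583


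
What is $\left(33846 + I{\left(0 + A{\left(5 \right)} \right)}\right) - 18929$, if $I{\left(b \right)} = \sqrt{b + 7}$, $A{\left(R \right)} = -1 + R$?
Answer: $14917 + \sqrt{11} \approx 14920.0$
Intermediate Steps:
$I{\left(b \right)} = \sqrt{7 + b}$
$\left(33846 + I{\left(0 + A{\left(5 \right)} \right)}\right) - 18929 = \left(33846 + \sqrt{7 + \left(0 + \left(-1 + 5\right)\right)}\right) - 18929 = \left(33846 + \sqrt{7 + \left(0 + 4\right)}\right) - 18929 = \left(33846 + \sqrt{7 + 4}\right) - 18929 = \left(33846 + \sqrt{11}\right) - 18929 = 14917 + \sqrt{11}$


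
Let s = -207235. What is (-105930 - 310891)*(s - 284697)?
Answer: 205047588172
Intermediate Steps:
(-105930 - 310891)*(s - 284697) = (-105930 - 310891)*(-207235 - 284697) = -416821*(-491932) = 205047588172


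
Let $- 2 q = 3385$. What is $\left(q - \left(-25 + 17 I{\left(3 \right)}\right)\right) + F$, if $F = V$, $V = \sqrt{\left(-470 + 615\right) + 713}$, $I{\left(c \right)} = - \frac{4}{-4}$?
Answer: $- \frac{3369}{2} + \sqrt{858} \approx -1655.2$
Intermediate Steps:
$I{\left(c \right)} = 1$ ($I{\left(c \right)} = \left(-4\right) \left(- \frac{1}{4}\right) = 1$)
$q = - \frac{3385}{2}$ ($q = \left(- \frac{1}{2}\right) 3385 = - \frac{3385}{2} \approx -1692.5$)
$V = \sqrt{858}$ ($V = \sqrt{145 + 713} = \sqrt{858} \approx 29.292$)
$F = \sqrt{858} \approx 29.292$
$\left(q - \left(-25 + 17 I{\left(3 \right)}\right)\right) + F = \left(- \frac{3385}{2} + \left(\left(-17\right) 1 + 25\right)\right) + \sqrt{858} = \left(- \frac{3385}{2} + \left(-17 + 25\right)\right) + \sqrt{858} = \left(- \frac{3385}{2} + 8\right) + \sqrt{858} = - \frac{3369}{2} + \sqrt{858}$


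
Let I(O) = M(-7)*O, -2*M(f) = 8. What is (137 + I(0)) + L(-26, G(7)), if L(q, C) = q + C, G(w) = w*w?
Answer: 160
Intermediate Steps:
G(w) = w²
M(f) = -4 (M(f) = -½*8 = -4)
L(q, C) = C + q
I(O) = -4*O
(137 + I(0)) + L(-26, G(7)) = (137 - 4*0) + (7² - 26) = (137 + 0) + (49 - 26) = 137 + 23 = 160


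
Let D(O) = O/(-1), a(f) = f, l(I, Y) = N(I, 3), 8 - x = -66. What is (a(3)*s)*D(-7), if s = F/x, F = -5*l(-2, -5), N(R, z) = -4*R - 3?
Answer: -525/74 ≈ -7.0946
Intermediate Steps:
N(R, z) = -3 - 4*R
x = 74 (x = 8 - 1*(-66) = 8 + 66 = 74)
l(I, Y) = -3 - 4*I
F = -25 (F = -5*(-3 - 4*(-2)) = -5*(-3 + 8) = -5*5 = -25)
D(O) = -O (D(O) = O*(-1) = -O)
s = -25/74 ≈ -0.33784
(a(3)*s)*D(-7) = (3*(-25/74))*(-1*(-7)) = -75/74*7 = -525/74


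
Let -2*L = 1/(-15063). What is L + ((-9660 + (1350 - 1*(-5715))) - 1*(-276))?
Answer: -69862193/30126 ≈ -2319.0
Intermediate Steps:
L = 1/30126 (L = -½/(-15063) = -½*(-1/15063) = 1/30126 ≈ 3.3194e-5)
L + ((-9660 + (1350 - 1*(-5715))) - 1*(-276)) = 1/30126 + ((-9660 + (1350 - 1*(-5715))) - 1*(-276)) = 1/30126 + ((-9660 + (1350 + 5715)) + 276) = 1/30126 + ((-9660 + 7065) + 276) = 1/30126 + (-2595 + 276) = 1/30126 - 2319 = -69862193/30126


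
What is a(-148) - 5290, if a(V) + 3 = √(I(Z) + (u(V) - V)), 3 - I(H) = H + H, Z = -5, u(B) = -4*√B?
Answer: -5293 + √(161 - 8*I*√37) ≈ -5280.2 - 1.8965*I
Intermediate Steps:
I(H) = 3 - 2*H (I(H) = 3 - (H + H) = 3 - 2*H)
a(V) = -3 + √(13 - V - 4*√V) (a(V) = -3 + √((3 - 2*(-5)) + (-4*√V - V)) = -3 + √((3 + 10) + (-V - 4*√V)) = -3 + √(13 + (-V - 4*√V)) = -3 + √(13 - V - 4*√V))
a(-148) - 5290 = (-3 + √(13 - 1*(-148) - 8*I*√37)) - 5290 = (-3 + √(13 + 148 - 8*I*√37)) - 5290 = (-3 + √(161 - 8*I*√37)) - 5290 = -5293 + √(161 - 8*I*√37)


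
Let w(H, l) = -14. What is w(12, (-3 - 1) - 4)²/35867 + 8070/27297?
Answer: 98265634/326353833 ≈ 0.30110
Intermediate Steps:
w(12, (-3 - 1) - 4)²/35867 + 8070/27297 = (-14)²/35867 + 8070/27297 = 196*(1/35867) + 8070*(1/27297) = 196/35867 + 2690/9099 = 98265634/326353833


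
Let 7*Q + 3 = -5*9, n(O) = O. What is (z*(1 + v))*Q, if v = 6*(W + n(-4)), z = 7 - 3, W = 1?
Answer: 3264/7 ≈ 466.29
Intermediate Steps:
Q = -48/7 (Q = -3/7 + (-5*9)/7 = -3/7 + (⅐)*(-45) = -3/7 - 45/7 = -48/7 ≈ -6.8571)
z = 4
v = -18 (v = 6*(1 - 4) = 6*(-3) = -18)
(z*(1 + v))*Q = (4*(1 - 18))*(-48/7) = (4*(-17))*(-48/7) = -68*(-48/7) = 3264/7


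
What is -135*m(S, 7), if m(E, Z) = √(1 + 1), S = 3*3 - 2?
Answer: -135*√2 ≈ -190.92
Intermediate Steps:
S = 7 (S = 9 - 2 = 7)
m(E, Z) = √2
-135*m(S, 7) = -135*√2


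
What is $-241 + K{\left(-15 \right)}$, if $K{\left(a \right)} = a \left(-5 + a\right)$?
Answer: $59$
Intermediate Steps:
$-241 + K{\left(-15 \right)} = -241 - 15 \left(-5 - 15\right) = -241 - -300 = -241 + 300 = 59$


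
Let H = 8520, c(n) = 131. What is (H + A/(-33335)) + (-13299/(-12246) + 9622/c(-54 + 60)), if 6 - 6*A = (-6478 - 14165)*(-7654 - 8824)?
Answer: 14116836193537/1371201890 ≈ 10295.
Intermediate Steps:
A = -56692558 (A = 1 - (-6478 - 14165)*(-7654 - 8824)/6 = 1 - (-6881)*(-16478)/2 = 1 - ⅙*340155354 = 1 - 56692559 = -56692558)
(H + A/(-33335)) + (-13299/(-12246) + 9622/c(-54 + 60)) = (8520 - 56692558/(-33335)) + (-13299/(-12246) + 9622/131) = (8520 - 56692558*(-1/33335)) + (-13299*(-1/12246) + 9622*(1/131)) = (8520 + 56692558/33335) + (341/314 + 9622/131) = 340706758/33335 + 3065979/41134 = 14116836193537/1371201890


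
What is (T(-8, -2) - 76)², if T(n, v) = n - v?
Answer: 6724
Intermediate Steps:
(T(-8, -2) - 76)² = ((-8 - 1*(-2)) - 76)² = ((-8 + 2) - 76)² = (-6 - 76)² = (-82)² = 6724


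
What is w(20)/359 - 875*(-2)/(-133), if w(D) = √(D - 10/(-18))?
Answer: -250/19 + √185/1077 ≈ -13.145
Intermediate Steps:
w(D) = √(5/9 + D) (w(D) = √(D - 10*(-1/18)) = √(D + 5/9) = √(5/9 + D))
w(20)/359 - 875*(-2)/(-133) = (√(5 + 9*20)/3)/359 - 875*(-2)/(-133) = (√(5 + 180)/3)*(1/359) - 175*(-10)*(-1/133) = (√185/3)*(1/359) + 1750*(-1/133) = √185/1077 - 250/19 = -250/19 + √185/1077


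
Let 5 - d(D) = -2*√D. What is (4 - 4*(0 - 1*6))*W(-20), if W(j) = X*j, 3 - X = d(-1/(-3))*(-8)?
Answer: -24080 - 8960*√3/3 ≈ -29253.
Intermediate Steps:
d(D) = 5 + 2*√D (d(D) = 5 - (-2)*√D = 5 + 2*√D)
X = 43 + 16*√3/3 (X = 3 - (5 + 2*√(-1/(-3)))*(-8) = 3 - (5 + 2*√(-1*(-⅓)))*(-8) = 3 - (5 + 2*√(⅓))*(-8) = 3 - (5 + 2*(√3/3))*(-8) = 3 - (5 + 2*√3/3)*(-8) = 3 - (-40 - 16*√3/3) = 3 + (40 + 16*√3/3) = 43 + 16*√3/3 ≈ 52.238)
W(j) = j*(43 + 16*√3/3) (W(j) = (43 + 16*√3/3)*j = j*(43 + 16*√3/3))
(4 - 4*(0 - 1*6))*W(-20) = (4 - 4*(0 - 1*6))*((⅓)*(-20)*(129 + 16*√3)) = (4 - 4*(0 - 6))*(-860 - 320*√3/3) = (4 - 4*(-6))*(-860 - 320*√3/3) = (4 + 24)*(-860 - 320*√3/3) = 28*(-860 - 320*√3/3) = -24080 - 8960*√3/3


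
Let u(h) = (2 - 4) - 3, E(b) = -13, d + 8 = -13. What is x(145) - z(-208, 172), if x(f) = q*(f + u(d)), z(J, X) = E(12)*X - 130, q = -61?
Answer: -6174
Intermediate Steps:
d = -21 (d = -8 - 13 = -21)
u(h) = -5 (u(h) = -2 - 3 = -5)
z(J, X) = -130 - 13*X (z(J, X) = -13*X - 130 = -130 - 13*X)
x(f) = 305 - 61*f (x(f) = -61*(f - 5) = -61*(-5 + f) = 305 - 61*f)
x(145) - z(-208, 172) = (305 - 61*145) - (-130 - 13*172) = (305 - 8845) - (-130 - 2236) = -8540 - 1*(-2366) = -8540 + 2366 = -6174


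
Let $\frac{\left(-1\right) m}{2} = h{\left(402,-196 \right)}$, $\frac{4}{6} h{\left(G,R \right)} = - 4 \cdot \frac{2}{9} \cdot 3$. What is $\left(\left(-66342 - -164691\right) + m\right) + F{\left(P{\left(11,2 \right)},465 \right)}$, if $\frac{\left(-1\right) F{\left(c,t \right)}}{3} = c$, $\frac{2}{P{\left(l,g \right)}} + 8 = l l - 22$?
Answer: $\frac{8950481}{91} \approx 98357.0$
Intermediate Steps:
$P{\left(l,g \right)} = \frac{2}{-30 + l^{2}}$ ($P{\left(l,g \right)} = \frac{2}{-8 + \left(l l - 22\right)} = \frac{2}{-8 + \left(l^{2} - 22\right)} = \frac{2}{-8 + \left(-22 + l^{2}\right)} = \frac{2}{-30 + l^{2}}$)
$F{\left(c,t \right)} = - 3 c$
$h{\left(G,R \right)} = -4$ ($h{\left(G,R \right)} = \frac{3 - 4 \cdot \frac{2}{9} \cdot 3}{2} = \frac{3 - 4 \cdot 2 \cdot \frac{1}{9} \cdot 3}{2} = \frac{3 \left(-4\right) \frac{2}{9} \cdot 3}{2} = \frac{3 \left(\left(- \frac{8}{9}\right) 3\right)}{2} = \frac{3}{2} \left(- \frac{8}{3}\right) = -4$)
$m = 8$ ($m = \left(-2\right) \left(-4\right) = 8$)
$\left(\left(-66342 - -164691\right) + m\right) + F{\left(P{\left(11,2 \right)},465 \right)} = \left(\left(-66342 - -164691\right) + 8\right) - 3 \frac{2}{-30 + 11^{2}} = \left(\left(-66342 + 164691\right) + 8\right) - 3 \frac{2}{-30 + 121} = \left(98349 + 8\right) - 3 \cdot \frac{2}{91} = 98357 - 3 \cdot 2 \cdot \frac{1}{91} = 98357 - \frac{6}{91} = \frac{8950481}{91}$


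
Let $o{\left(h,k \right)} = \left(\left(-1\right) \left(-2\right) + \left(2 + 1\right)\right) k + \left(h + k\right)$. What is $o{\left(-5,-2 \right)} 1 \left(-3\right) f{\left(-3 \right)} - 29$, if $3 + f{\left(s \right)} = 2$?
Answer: $-80$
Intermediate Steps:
$f{\left(s \right)} = -1$ ($f{\left(s \right)} = -3 + 2 = -1$)
$o{\left(h,k \right)} = h + 6 k$ ($o{\left(h,k \right)} = \left(2 + 3\right) k + \left(h + k\right) = 5 k + \left(h + k\right) = h + 6 k$)
$o{\left(-5,-2 \right)} 1 \left(-3\right) f{\left(-3 \right)} - 29 = \left(-5 + 6 \left(-2\right)\right) 1 \left(-3\right) \left(-1\right) - 29 = \left(-5 - 12\right) \left(\left(-3\right) \left(-1\right)\right) - 29 = \left(-17\right) 3 - 29 = -51 - 29 = -80$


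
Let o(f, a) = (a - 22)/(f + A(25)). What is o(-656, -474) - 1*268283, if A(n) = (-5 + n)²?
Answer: -4292497/16 ≈ -2.6828e+5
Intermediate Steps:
o(f, a) = (-22 + a)/(400 + f) (o(f, a) = (a - 22)/(f + (-5 + 25)²) = (-22 + a)/(f + 20²) = (-22 + a)/(f + 400) = (-22 + a)/(400 + f))
o(-656, -474) - 1*268283 = (-22 - 474)/(400 - 656) - 1*268283 = -496/(-256) - 268283 = -1/256*(-496) - 268283 = 31/16 - 268283 = -4292497/16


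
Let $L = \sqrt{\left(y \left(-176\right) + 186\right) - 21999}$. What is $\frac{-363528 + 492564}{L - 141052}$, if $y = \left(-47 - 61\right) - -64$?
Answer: $- \frac{6066928624}{6631893591} - \frac{43012 i \sqrt{14069}}{6631893591} \approx -0.91481 - 0.00076928 i$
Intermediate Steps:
$y = -44$ ($y = -108 + 64 = -44$)
$L = i \sqrt{14069}$ ($L = \sqrt{\left(\left(-44\right) \left(-176\right) + 186\right) - 21999} = \sqrt{\left(7744 + 186\right) - 21999} = \sqrt{7930 - 21999} = \sqrt{-14069} = i \sqrt{14069} \approx 118.61 i$)
$\frac{-363528 + 492564}{L - 141052} = \frac{-363528 + 492564}{i \sqrt{14069} - 141052} = \frac{129036}{i \sqrt{14069} - 141052} = \frac{129036}{-141052 + i \sqrt{14069}}$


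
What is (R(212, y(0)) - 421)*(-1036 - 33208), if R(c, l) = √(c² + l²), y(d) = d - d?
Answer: 7156996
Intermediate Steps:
y(d) = 0
(R(212, y(0)) - 421)*(-1036 - 33208) = (√(212² + 0²) - 421)*(-1036 - 33208) = (√(44944 + 0) - 421)*(-34244) = (√44944 - 421)*(-34244) = (212 - 421)*(-34244) = -209*(-34244) = 7156996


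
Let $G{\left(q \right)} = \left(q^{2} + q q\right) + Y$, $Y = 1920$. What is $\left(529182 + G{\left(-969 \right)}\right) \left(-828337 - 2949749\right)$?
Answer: $-9101499848064$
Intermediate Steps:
$G{\left(q \right)} = 1920 + 2 q^{2}$ ($G{\left(q \right)} = \left(q^{2} + q q\right) + 1920 = \left(q^{2} + q^{2}\right) + 1920 = 2 q^{2} + 1920 = 1920 + 2 q^{2}$)
$\left(529182 + G{\left(-969 \right)}\right) \left(-828337 - 2949749\right) = \left(529182 + \left(1920 + 2 \left(-969\right)^{2}\right)\right) \left(-828337 - 2949749\right) = \left(529182 + \left(1920 + 2 \cdot 938961\right)\right) \left(-3778086\right) = \left(529182 + \left(1920 + 1877922\right)\right) \left(-3778086\right) = \left(529182 + 1879842\right) \left(-3778086\right) = 2409024 \left(-3778086\right) = -9101499848064$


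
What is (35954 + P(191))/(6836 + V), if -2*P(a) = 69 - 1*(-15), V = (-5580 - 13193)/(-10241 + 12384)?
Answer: 76959416/14630775 ≈ 5.2601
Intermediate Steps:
V = -18773/2143 ≈ -8.7601
P(a) = -42 (P(a) = -(69 - 1*(-15))/2 = -(69 + 15)/2 = -1/2*84 = -42)
(35954 + P(191))/(6836 + V) = (35954 - 42)/(6836 - 18773/2143) = 35912/(14630775/2143) = 35912*(2143/14630775) = 76959416/14630775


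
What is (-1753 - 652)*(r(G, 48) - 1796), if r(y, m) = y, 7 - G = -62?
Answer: 4153435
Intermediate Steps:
G = 69 (G = 7 - 1*(-62) = 7 + 62 = 69)
(-1753 - 652)*(r(G, 48) - 1796) = (-1753 - 652)*(69 - 1796) = -2405*(-1727) = 4153435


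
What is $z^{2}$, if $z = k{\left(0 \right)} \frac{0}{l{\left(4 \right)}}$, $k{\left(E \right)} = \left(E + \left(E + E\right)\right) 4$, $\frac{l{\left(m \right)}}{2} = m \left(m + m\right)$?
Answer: $0$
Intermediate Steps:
$l{\left(m \right)} = 4 m^{2}$ ($l{\left(m \right)} = 2 m \left(m + m\right) = 2 m 2 m = 2 \cdot 2 m^{2} = 4 m^{2}$)
$k{\left(E \right)} = 12 E$ ($k{\left(E \right)} = \left(E + 2 E\right) 4 = 3 E 4 = 12 E$)
$z = 0$ ($z = 12 \cdot 0 \frac{0}{4 \cdot 4^{2}} = 0 \frac{0}{4 \cdot 16} = 0 \cdot \frac{0}{64} = 0 \cdot 0 \cdot \frac{1}{64} = 0 \cdot 0 = 0$)
$z^{2} = 0^{2} = 0$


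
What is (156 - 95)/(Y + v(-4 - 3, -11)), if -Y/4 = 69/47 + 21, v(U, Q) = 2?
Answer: -2867/4130 ≈ -0.69419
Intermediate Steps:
Y = -4224/47 (Y = -4*(69/47 + 21) = -4*1056/47 = -4224/47 ≈ -89.872)
(156 - 95)/(Y + v(-4 - 3, -11)) = (156 - 95)/(-4224/47 + 2) = 61/(-4130/47) = -47/4130*61 = -2867/4130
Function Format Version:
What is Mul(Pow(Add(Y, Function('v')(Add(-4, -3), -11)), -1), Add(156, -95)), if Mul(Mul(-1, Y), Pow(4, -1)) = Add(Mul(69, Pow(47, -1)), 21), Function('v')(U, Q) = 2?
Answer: Rational(-2867, 4130) ≈ -0.69419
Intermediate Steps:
Y = Rational(-4224, 47) (Y = Mul(-4, Add(Mul(69, Pow(47, -1)), 21)) = Mul(-4, Add(Mul(69, Rational(1, 47)), 21)) = Mul(-4, Add(Rational(69, 47), 21)) = Mul(-4, Rational(1056, 47)) = Rational(-4224, 47) ≈ -89.872)
Mul(Pow(Add(Y, Function('v')(Add(-4, -3), -11)), -1), Add(156, -95)) = Mul(Pow(Add(Rational(-4224, 47), 2), -1), Add(156, -95)) = Mul(Pow(Rational(-4130, 47), -1), 61) = Mul(Rational(-47, 4130), 61) = Rational(-2867, 4130)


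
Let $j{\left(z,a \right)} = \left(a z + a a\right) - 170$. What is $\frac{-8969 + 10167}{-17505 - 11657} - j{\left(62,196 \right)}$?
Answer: $- \frac{734853837}{14581} \approx -50398.0$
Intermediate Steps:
$j{\left(z,a \right)} = -170 + a^{2} + a z$ ($j{\left(z,a \right)} = \left(a z + a^{2}\right) - 170 = \left(a^{2} + a z\right) - 170 = -170 + a^{2} + a z$)
$\frac{-8969 + 10167}{-17505 - 11657} - j{\left(62,196 \right)} = \frac{-8969 + 10167}{-17505 - 11657} - \left(-170 + 196^{2} + 196 \cdot 62\right) = \frac{1198}{-29162} - \left(-170 + 38416 + 12152\right) = 1198 \left(- \frac{1}{29162}\right) - 50398 = - \frac{599}{14581} - 50398 = - \frac{734853837}{14581}$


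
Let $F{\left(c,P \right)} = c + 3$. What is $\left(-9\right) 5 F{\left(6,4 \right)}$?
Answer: $-405$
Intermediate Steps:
$F{\left(c,P \right)} = 3 + c$
$\left(-9\right) 5 F{\left(6,4 \right)} = \left(-9\right) 5 \left(3 + 6\right) = \left(-45\right) 9 = -405$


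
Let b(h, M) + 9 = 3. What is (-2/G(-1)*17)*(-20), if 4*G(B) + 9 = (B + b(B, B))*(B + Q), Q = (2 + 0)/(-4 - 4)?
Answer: -10880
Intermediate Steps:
b(h, M) = -6 (b(h, M) = -9 + 3 = -6)
Q = -1/4 (Q = 2/(-8) = 2*(-1/8) = -1/4 ≈ -0.25000)
G(B) = -9/4 + (-6 + B)*(-1/4 + B)/4 (G(B) = -9/4 + ((B - 6)*(B - 1/4))/4 = -9/4 + ((-6 + B)*(-1/4 + B))/4 = -9/4 + (-6 + B)*(-1/4 + B)/4)
(-2/G(-1)*17)*(-20) = (-2/(-15/8 - 25/16*(-1) + (1/4)*(-1)**2)*17)*(-20) = (-2/(-15/8 + 25/16 + (1/4)*1)*17)*(-20) = (-2/(-15/8 + 25/16 + 1/4)*17)*(-20) = (-2/(-1/16)*17)*(-20) = (-2*(-16)*17)*(-20) = (32*17)*(-20) = 544*(-20) = -10880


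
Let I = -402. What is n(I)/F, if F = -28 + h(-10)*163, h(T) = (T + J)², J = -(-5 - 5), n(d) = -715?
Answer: 715/28 ≈ 25.536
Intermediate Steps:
J = 10 (J = -1*(-10) = 10)
h(T) = (10 + T)² (h(T) = (T + 10)² = (10 + T)²)
F = -28 (F = -28 + (10 - 10)²*163 = -28 + 0²*163 = -28 + 0*163 = -28 + 0 = -28)
n(I)/F = -715/(-28) = -715*(-1/28) = 715/28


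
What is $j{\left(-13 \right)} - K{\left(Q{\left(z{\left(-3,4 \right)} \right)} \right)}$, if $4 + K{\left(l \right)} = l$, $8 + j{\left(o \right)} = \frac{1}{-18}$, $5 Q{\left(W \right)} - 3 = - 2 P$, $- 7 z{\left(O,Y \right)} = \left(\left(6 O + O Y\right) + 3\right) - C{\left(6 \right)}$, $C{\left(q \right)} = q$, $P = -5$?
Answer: $- \frac{599}{90} \approx -6.6556$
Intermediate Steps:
$z{\left(O,Y \right)} = \frac{3}{7} - \frac{6 O}{7} - \frac{O Y}{7}$ ($z{\left(O,Y \right)} = - \frac{\left(\left(6 O + O Y\right) + 3\right) - 6}{7} = - \frac{\left(3 + 6 O + O Y\right) - 6}{7} = - \frac{-3 + 6 O + O Y}{7} = \frac{3}{7} - \frac{6 O}{7} - \frac{O Y}{7}$)
$Q{\left(W \right)} = \frac{13}{5}$ ($Q{\left(W \right)} = \frac{3}{5} + \frac{\left(-2\right) \left(-5\right)}{5} = \frac{3}{5} + \frac{1}{5} \cdot 10 = \frac{3}{5} + 2 = \frac{13}{5}$)
$j{\left(o \right)} = - \frac{145}{18}$ ($j{\left(o \right)} = -8 + \frac{1}{-18} = -8 - \frac{1}{18} = - \frac{145}{18}$)
$K{\left(l \right)} = -4 + l$
$j{\left(-13 \right)} - K{\left(Q{\left(z{\left(-3,4 \right)} \right)} \right)} = - \frac{145}{18} - \left(-4 + \frac{13}{5}\right) = - \frac{145}{18} - - \frac{7}{5} = - \frac{145}{18} + \frac{7}{5} = - \frac{599}{90}$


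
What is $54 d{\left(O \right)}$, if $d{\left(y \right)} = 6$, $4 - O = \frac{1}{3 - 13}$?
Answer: $324$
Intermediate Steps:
$O = \frac{41}{10}$ ($O = 4 - \frac{1}{3 - 13} = 4 - \frac{1}{-10} = 4 - - \frac{1}{10} = 4 + \frac{1}{10} = \frac{41}{10} \approx 4.1$)
$54 d{\left(O \right)} = 54 \cdot 6 = 324$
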